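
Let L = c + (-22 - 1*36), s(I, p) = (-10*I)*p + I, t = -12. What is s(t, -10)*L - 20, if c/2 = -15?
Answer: 106636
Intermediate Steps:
c = -30 (c = 2*(-15) = -30)
s(I, p) = I - 10*I*p (s(I, p) = -10*I*p + I = I - 10*I*p)
L = -88 (L = -30 + (-22 - 1*36) = -30 + (-22 - 36) = -30 - 58 = -88)
s(t, -10)*L - 20 = -12*(1 - 10*(-10))*(-88) - 20 = -12*(1 + 100)*(-88) - 20 = -12*101*(-88) - 20 = -1212*(-88) - 20 = 106656 - 20 = 106636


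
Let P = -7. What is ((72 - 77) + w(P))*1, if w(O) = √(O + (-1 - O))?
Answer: -5 + I ≈ -5.0 + 1.0*I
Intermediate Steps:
w(O) = I (w(O) = √(-1) = I)
((72 - 77) + w(P))*1 = ((72 - 77) + I)*1 = (-5 + I)*1 = -5 + I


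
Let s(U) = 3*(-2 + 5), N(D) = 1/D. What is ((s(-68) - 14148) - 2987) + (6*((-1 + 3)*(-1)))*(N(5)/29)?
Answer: -2483282/145 ≈ -17126.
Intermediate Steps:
s(U) = 9 (s(U) = 3*3 = 9)
((s(-68) - 14148) - 2987) + (6*((-1 + 3)*(-1)))*(N(5)/29) = ((9 - 14148) - 2987) + (6*((-1 + 3)*(-1)))*(1/(5*29)) = (-14139 - 2987) + (6*(2*(-1)))*((1/5)*(1/29)) = -17126 + (6*(-2))*(1/145) = -17126 - 12*1/145 = -17126 - 12/145 = -2483282/145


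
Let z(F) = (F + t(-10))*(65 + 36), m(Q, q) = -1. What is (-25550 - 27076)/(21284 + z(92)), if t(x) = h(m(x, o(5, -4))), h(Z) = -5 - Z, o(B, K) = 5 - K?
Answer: -26313/15086 ≈ -1.7442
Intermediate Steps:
t(x) = -4 (t(x) = -5 - 1*(-1) = -5 + 1 = -4)
z(F) = -404 + 101*F (z(F) = (F - 4)*(65 + 36) = (-4 + F)*101 = -404 + 101*F)
(-25550 - 27076)/(21284 + z(92)) = (-25550 - 27076)/(21284 + (-404 + 101*92)) = -52626/(21284 + (-404 + 9292)) = -52626/(21284 + 8888) = -52626/30172 = -52626*1/30172 = -26313/15086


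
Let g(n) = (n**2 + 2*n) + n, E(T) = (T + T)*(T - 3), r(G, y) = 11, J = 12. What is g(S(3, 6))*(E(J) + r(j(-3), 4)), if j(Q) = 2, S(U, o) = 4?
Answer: 6356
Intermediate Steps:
E(T) = 2*T*(-3 + T) (E(T) = (2*T)*(-3 + T) = 2*T*(-3 + T))
g(n) = n**2 + 3*n
g(S(3, 6))*(E(J) + r(j(-3), 4)) = (4*(3 + 4))*(2*12*(-3 + 12) + 11) = (4*7)*(2*12*9 + 11) = 28*(216 + 11) = 28*227 = 6356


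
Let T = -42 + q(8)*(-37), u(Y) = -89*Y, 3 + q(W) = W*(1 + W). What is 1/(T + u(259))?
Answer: -1/25646 ≈ -3.8992e-5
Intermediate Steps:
q(W) = -3 + W*(1 + W)
T = -2595 (T = -42 + (-3 + 8 + 8**2)*(-37) = -42 + (-3 + 8 + 64)*(-37) = -42 + 69*(-37) = -42 - 2553 = -2595)
1/(T + u(259)) = 1/(-2595 - 89*259) = 1/(-2595 - 23051) = 1/(-25646) = -1/25646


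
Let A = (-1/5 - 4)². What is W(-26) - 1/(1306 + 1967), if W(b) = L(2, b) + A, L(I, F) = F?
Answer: -684082/81825 ≈ -8.3603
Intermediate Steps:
A = 441/25 (A = (-1*⅕ - 4)² = (-⅕ - 4)² = (-21/5)² = 441/25 ≈ 17.640)
W(b) = 441/25 + b (W(b) = b + 441/25 = 441/25 + b)
W(-26) - 1/(1306 + 1967) = (441/25 - 26) - 1/(1306 + 1967) = -209/25 - 1/3273 = -684082/81825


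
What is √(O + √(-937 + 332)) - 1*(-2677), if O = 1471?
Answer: 2677 + √(1471 + 11*I*√5) ≈ 2715.4 + 0.32065*I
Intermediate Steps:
√(O + √(-937 + 332)) - 1*(-2677) = √(1471 + √(-937 + 332)) - 1*(-2677) = √(1471 + √(-605)) + 2677 = √(1471 + 11*I*√5) + 2677 = 2677 + √(1471 + 11*I*√5)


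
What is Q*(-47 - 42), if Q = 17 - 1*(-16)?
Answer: -2937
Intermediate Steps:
Q = 33 (Q = 17 + 16 = 33)
Q*(-47 - 42) = 33*(-47 - 42) = 33*(-89) = -2937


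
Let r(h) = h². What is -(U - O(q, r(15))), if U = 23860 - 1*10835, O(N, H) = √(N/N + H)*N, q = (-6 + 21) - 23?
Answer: -13025 - 8*√226 ≈ -13145.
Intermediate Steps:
q = -8 (q = 15 - 23 = -8)
O(N, H) = N*√(1 + H) (O(N, H) = √(1 + H)*N = N*√(1 + H))
U = 13025 (U = 23860 - 10835 = 13025)
-(U - O(q, r(15))) = -(13025 - (-8)*√(1 + 15²)) = -(13025 - (-8)*√(1 + 225)) = -(13025 - (-8)*√226) = -(13025 + 8*√226) = -13025 - 8*√226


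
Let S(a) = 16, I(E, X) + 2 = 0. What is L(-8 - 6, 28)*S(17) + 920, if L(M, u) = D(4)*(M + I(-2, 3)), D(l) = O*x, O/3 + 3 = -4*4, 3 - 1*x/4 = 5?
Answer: -115816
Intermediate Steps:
x = -8 (x = 12 - 4*5 = 12 - 20 = -8)
O = -57 (O = -9 + 3*(-4*4) = -9 + 3*(-16) = -9 - 48 = -57)
I(E, X) = -2 (I(E, X) = -2 + 0 = -2)
D(l) = 456 (D(l) = -57*(-8) = 456)
L(M, u) = -912 + 456*M (L(M, u) = 456*(M - 2) = 456*(-2 + M) = -912 + 456*M)
L(-8 - 6, 28)*S(17) + 920 = (-912 + 456*(-8 - 6))*16 + 920 = (-912 + 456*(-14))*16 + 920 = (-912 - 6384)*16 + 920 = -7296*16 + 920 = -116736 + 920 = -115816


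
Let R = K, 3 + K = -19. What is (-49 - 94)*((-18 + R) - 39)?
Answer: 11297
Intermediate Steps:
K = -22 (K = -3 - 19 = -22)
R = -22
(-49 - 94)*((-18 + R) - 39) = (-49 - 94)*((-18 - 22) - 39) = -143*(-40 - 39) = -143*(-79) = 11297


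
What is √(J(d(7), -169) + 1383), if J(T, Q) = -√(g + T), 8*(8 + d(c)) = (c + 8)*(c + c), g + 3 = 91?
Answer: √(5532 - 10*√17)/2 ≈ 37.050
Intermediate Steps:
g = 88 (g = -3 + 91 = 88)
d(c) = -8 + c*(8 + c)/4 (d(c) = -8 + ((c + 8)*(c + c))/8 = -8 + ((8 + c)*(2*c))/8 = -8 + (2*c*(8 + c))/8 = -8 + c*(8 + c)/4)
J(T, Q) = -√(88 + T)
√(J(d(7), -169) + 1383) = √(-√(88 + (-8 + 2*7 + (¼)*7²)) + 1383) = √(-√(88 + (-8 + 14 + (¼)*49)) + 1383) = √(-√(88 + (-8 + 14 + 49/4)) + 1383) = √(-√(88 + 73/4) + 1383) = √(-√(425/4) + 1383) = √(-5*√17/2 + 1383) = √(1383 - 5*√17/2)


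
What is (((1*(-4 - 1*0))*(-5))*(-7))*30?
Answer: -4200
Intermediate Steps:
(((1*(-4 - 1*0))*(-5))*(-7))*30 = (((1*(-4 + 0))*(-5))*(-7))*30 = (((1*(-4))*(-5))*(-7))*30 = (-4*(-5)*(-7))*30 = (20*(-7))*30 = -140*30 = -4200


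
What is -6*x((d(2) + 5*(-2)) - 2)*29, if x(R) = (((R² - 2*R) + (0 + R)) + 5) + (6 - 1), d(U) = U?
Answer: -20880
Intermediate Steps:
x(R) = 10 + R² - R (x(R) = (((R² - 2*R) + R) + 5) + 5 = ((R² - R) + 5) + 5 = (5 + R² - R) + 5 = 10 + R² - R)
-6*x((d(2) + 5*(-2)) - 2)*29 = -6*(10 + ((2 + 5*(-2)) - 2)² - ((2 + 5*(-2)) - 2))*29 = -6*(10 + ((2 - 10) - 2)² - ((2 - 10) - 2))*29 = -6*(10 + (-8 - 2)² - (-8 - 2))*29 = -6*(10 + (-10)² - 1*(-10))*29 = -6*(10 + 100 + 10)*29 = -6*120*29 = -720*29 = -20880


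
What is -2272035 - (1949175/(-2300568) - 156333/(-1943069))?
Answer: -3385453972376038263/1490054121064 ≈ -2.2720e+6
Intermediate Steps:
-2272035 - (1949175/(-2300568) - 156333/(-1943069)) = -2272035 - (1949175*(-1/2300568) - 156333*(-1/1943069)) = -2272035 - (-649725/766856 + 156333/1943069) = -2272035 - 1*(-1142575606977/1490054121064) = -2272035 + 1142575606977/1490054121064 = -3385453972376038263/1490054121064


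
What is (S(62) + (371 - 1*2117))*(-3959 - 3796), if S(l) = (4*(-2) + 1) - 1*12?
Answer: 13687575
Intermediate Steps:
S(l) = -19 (S(l) = (-8 + 1) - 12 = -7 - 12 = -19)
(S(62) + (371 - 1*2117))*(-3959 - 3796) = (-19 + (371 - 1*2117))*(-3959 - 3796) = (-19 + (371 - 2117))*(-7755) = (-19 - 1746)*(-7755) = -1765*(-7755) = 13687575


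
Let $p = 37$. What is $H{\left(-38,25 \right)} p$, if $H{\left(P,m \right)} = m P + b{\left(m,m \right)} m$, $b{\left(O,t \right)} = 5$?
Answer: $-30525$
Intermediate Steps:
$H{\left(P,m \right)} = 5 m + P m$ ($H{\left(P,m \right)} = m P + 5 m = P m + 5 m = 5 m + P m$)
$H{\left(-38,25 \right)} p = 25 \left(5 - 38\right) 37 = 25 \left(-33\right) 37 = \left(-825\right) 37 = -30525$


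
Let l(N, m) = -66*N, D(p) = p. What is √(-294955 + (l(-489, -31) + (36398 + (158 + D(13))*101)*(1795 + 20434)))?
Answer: 12*√8282955 ≈ 34536.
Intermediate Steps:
√(-294955 + (l(-489, -31) + (36398 + (158 + D(13))*101)*(1795 + 20434))) = √(-294955 + (-66*(-489) + (36398 + (158 + 13)*101)*(1795 + 20434))) = √(-294955 + (32274 + (36398 + 171*101)*22229)) = √(-294955 + (32274 + (36398 + 17271)*22229)) = √(-294955 + (32274 + 53669*22229)) = √(-294955 + (32274 + 1193008201)) = √(-294955 + 1193040475) = √1192745520 = 12*√8282955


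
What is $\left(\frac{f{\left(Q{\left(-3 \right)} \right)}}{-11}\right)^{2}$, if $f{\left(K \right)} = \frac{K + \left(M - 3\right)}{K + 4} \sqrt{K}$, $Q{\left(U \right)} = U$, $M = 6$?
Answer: $0$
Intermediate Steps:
$f{\left(K \right)} = \frac{\sqrt{K} \left(3 + K\right)}{4 + K}$ ($f{\left(K \right)} = \frac{K + \left(6 - 3\right)}{K + 4} \sqrt{K} = \frac{K + \left(6 - 3\right)}{4 + K} \sqrt{K} = \frac{K + 3}{4 + K} \sqrt{K} = \frac{3 + K}{4 + K} \sqrt{K} = \frac{\sqrt{K} \left(3 + K\right)}{4 + K}$)
$\left(\frac{f{\left(Q{\left(-3 \right)} \right)}}{-11}\right)^{2} = \left(\frac{\sqrt{-3} \frac{1}{4 - 3} \left(3 - 3\right)}{-11}\right)^{2} = \left(i \sqrt{3} \cdot 1^{-1} \cdot 0 \left(- \frac{1}{11}\right)\right)^{2} = \left(i \sqrt{3} \cdot 1 \cdot 0 \left(- \frac{1}{11}\right)\right)^{2} = \left(0 \left(- \frac{1}{11}\right)\right)^{2} = 0^{2} = 0$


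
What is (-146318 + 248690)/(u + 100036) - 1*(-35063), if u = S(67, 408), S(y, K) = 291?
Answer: 3517867973/100327 ≈ 35064.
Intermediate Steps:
u = 291
(-146318 + 248690)/(u + 100036) - 1*(-35063) = (-146318 + 248690)/(291 + 100036) - 1*(-35063) = 102372/100327 + 35063 = 3517867973/100327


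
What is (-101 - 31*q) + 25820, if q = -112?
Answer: 29191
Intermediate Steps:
(-101 - 31*q) + 25820 = (-101 - 31*(-112)) + 25820 = (-101 + 3472) + 25820 = 3371 + 25820 = 29191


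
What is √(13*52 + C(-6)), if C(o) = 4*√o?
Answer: 2*√(169 + I*√6) ≈ 26.001 + 0.18842*I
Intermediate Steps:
√(13*52 + C(-6)) = √(13*52 + 4*√(-6)) = √(676 + 4*(I*√6)) = √(676 + 4*I*√6)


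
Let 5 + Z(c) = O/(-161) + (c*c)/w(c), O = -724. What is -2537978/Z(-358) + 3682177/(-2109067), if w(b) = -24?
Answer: 5151774943051717/10880860141829 ≈ 473.47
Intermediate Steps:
Z(c) = -81/161 - c²/24 (Z(c) = -5 + (-724/(-161) + (c*c)/(-24)) = -5 + (-724*(-1/161) + c²*(-1/24)) = -5 + (724/161 - c²/24) = -81/161 - c²/24)
-2537978/Z(-358) + 3682177/(-2109067) = -2537978/(-81/161 - 1/24*(-358)²) + 3682177/(-2109067) = -2537978/(-81/161 - 1/24*128164) + 3682177*(-1/2109067) = -2537978/(-81/161 - 32041/6) - 3682177/2109067 = -2537978/(-5159087/966) - 3682177/2109067 = -2537978*(-966/5159087) - 3682177/2109067 = 2451686748/5159087 - 3682177/2109067 = 5151774943051717/10880860141829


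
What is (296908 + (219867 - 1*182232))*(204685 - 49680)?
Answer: 51855837715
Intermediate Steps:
(296908 + (219867 - 1*182232))*(204685 - 49680) = (296908 + (219867 - 182232))*155005 = (296908 + 37635)*155005 = 334543*155005 = 51855837715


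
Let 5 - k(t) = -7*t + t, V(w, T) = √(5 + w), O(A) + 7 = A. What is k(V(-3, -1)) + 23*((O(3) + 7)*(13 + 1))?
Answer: 971 + 6*√2 ≈ 979.49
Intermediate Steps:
O(A) = -7 + A
k(t) = 5 + 6*t (k(t) = 5 - (-7*t + t) = 5 - (-6)*t = 5 + 6*t)
k(V(-3, -1)) + 23*((O(3) + 7)*(13 + 1)) = (5 + 6*√(5 - 3)) + 23*(((-7 + 3) + 7)*(13 + 1)) = (5 + 6*√2) + 23*((-4 + 7)*14) = (5 + 6*√2) + 23*(3*14) = (5 + 6*√2) + 23*42 = (5 + 6*√2) + 966 = 971 + 6*√2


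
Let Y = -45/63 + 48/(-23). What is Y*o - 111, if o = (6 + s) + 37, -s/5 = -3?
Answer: -44029/161 ≈ -273.47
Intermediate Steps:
s = 15 (s = -5*(-3) = 15)
Y = -451/161 (Y = -45*1/63 + 48*(-1/23) = -5/7 - 48/23 = -451/161 ≈ -2.8012)
o = 58 (o = (6 + 15) + 37 = 21 + 37 = 58)
Y*o - 111 = -451/161*58 - 111 = -26158/161 - 111 = -44029/161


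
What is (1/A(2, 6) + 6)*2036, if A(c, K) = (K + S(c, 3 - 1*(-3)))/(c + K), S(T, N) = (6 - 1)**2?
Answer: 394984/31 ≈ 12741.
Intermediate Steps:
S(T, N) = 25 (S(T, N) = 5**2 = 25)
A(c, K) = (25 + K)/(K + c) (A(c, K) = (K + 25)/(c + K) = (25 + K)/(K + c))
(1/A(2, 6) + 6)*2036 = (1/((25 + 6)/(6 + 2)) + 6)*2036 = (1/(31/8) + 6)*2036 = (1*(8/31) + 6)*2036 = (8/31 + 6)*2036 = (194/31)*2036 = 394984/31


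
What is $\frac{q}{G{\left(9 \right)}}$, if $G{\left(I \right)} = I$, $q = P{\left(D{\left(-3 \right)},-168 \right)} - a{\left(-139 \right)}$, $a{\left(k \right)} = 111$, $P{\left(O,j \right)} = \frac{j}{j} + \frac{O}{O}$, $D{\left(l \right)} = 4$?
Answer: $- \frac{109}{9} \approx -12.111$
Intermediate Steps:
$P{\left(O,j \right)} = 2$ ($P{\left(O,j \right)} = 1 + 1 = 2$)
$q = -109$ ($q = 2 - 111 = -109$)
$\frac{q}{G{\left(9 \right)}} = - \frac{109}{9}$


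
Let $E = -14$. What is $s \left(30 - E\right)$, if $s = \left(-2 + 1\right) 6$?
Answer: $-264$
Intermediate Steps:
$s = -6$ ($s = \left(-1\right) 6 = -6$)
$s \left(30 - E\right) = - 6 \left(30 - -14\right) = - 6 \left(30 + 14\right) = \left(-6\right) 44 = -264$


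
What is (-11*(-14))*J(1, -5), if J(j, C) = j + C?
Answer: -616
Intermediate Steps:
J(j, C) = C + j
(-11*(-14))*J(1, -5) = (-11*(-14))*(-5 + 1) = 154*(-4) = -616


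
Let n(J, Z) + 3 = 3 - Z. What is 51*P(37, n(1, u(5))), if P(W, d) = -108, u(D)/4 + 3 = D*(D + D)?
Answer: -5508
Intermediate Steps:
u(D) = -12 + 8*D² (u(D) = -12 + 4*(D*(D + D)) = -12 + 4*(D*(2*D)) = -12 + 4*(2*D²) = -12 + 8*D²)
n(J, Z) = -Z (n(J, Z) = -3 + (3 - Z) = -Z)
51*P(37, n(1, u(5))) = 51*(-108) = -5508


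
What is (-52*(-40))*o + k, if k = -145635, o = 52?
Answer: -37475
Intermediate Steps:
(-52*(-40))*o + k = -52*(-40)*52 - 145635 = 2080*52 - 145635 = 108160 - 145635 = -37475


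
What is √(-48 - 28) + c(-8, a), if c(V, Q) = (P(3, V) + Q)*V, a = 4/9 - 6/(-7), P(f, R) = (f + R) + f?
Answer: 352/63 + 2*I*√19 ≈ 5.5873 + 8.7178*I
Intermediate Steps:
P(f, R) = R + 2*f (P(f, R) = (R + f) + f = R + 2*f)
a = 82/63 (a = 4*(⅑) - 6*(-⅐) = 4/9 + 6/7 = 82/63 ≈ 1.3016)
c(V, Q) = V*(6 + Q + V) (c(V, Q) = ((V + 2*3) + Q)*V = ((V + 6) + Q)*V = ((6 + V) + Q)*V = (6 + Q + V)*V = V*(6 + Q + V))
√(-48 - 28) + c(-8, a) = √(-48 - 28) - 8*(6 + 82/63 - 8) = √(-76) - 8*(-44/63) = 2*I*√19 + 352/63 = 352/63 + 2*I*√19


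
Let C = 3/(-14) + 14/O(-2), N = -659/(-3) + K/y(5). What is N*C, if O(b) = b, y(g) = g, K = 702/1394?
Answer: -116032234/73185 ≈ -1585.5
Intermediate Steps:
K = 351/697 (K = 702*(1/1394) = 351/697 ≈ 0.50359)
N = 2297668/10455 (N = -659/(-3) + (351/697)/5 = -659*(-⅓) + (351/697)*(⅕) = 659/3 + 351/3485 = 2297668/10455 ≈ 219.77)
C = -101/14 (C = 3/(-14) + 14/(-2) = 3*(-1/14) + 14*(-½) = -3/14 - 7 = -101/14 ≈ -7.2143)
N*C = (2297668/10455)*(-101/14) = -116032234/73185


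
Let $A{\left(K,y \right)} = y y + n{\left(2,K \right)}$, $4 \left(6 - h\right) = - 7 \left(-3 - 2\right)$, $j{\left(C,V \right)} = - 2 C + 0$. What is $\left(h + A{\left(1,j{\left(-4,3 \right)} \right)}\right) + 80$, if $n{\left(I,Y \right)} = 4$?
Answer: $\frac{581}{4} \approx 145.25$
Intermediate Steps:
$j{\left(C,V \right)} = - 2 C$
$h = - \frac{11}{4}$ ($h = 6 - \frac{\left(-7\right) \left(-3 - 2\right)}{4} = 6 - \frac{\left(-7\right) \left(-5\right)}{4} = 6 - \frac{35}{4} = - \frac{11}{4} \approx -2.75$)
$A{\left(K,y \right)} = 4 + y^{2}$ ($A{\left(K,y \right)} = y y + 4 = y^{2} + 4 = 4 + y^{2}$)
$\left(h + A{\left(1,j{\left(-4,3 \right)} \right)}\right) + 80 = \left(- \frac{11}{4} + \left(4 + \left(\left(-2\right) \left(-4\right)\right)^{2}\right)\right) + 80 = \left(- \frac{11}{4} + \left(4 + 8^{2}\right)\right) + 80 = \left(- \frac{11}{4} + \left(4 + 64\right)\right) + 80 = \left(- \frac{11}{4} + 68\right) + 80 = \frac{261}{4} + 80 = \frac{581}{4}$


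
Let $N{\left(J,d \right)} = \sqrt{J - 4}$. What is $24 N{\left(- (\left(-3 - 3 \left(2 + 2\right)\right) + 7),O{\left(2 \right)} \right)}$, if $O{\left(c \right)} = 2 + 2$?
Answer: $48$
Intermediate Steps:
$O{\left(c \right)} = 4$
$N{\left(J,d \right)} = \sqrt{-4 + J}$
$24 N{\left(- (\left(-3 - 3 \left(2 + 2\right)\right) + 7),O{\left(2 \right)} \right)} = 24 \sqrt{-4 - \left(\left(-3 - 3 \left(2 + 2\right)\right) + 7\right)} = 24 \sqrt{-4 - \left(\left(-3 - 12\right) + 7\right)} = 24 \sqrt{-4 - \left(-15 + 7\right)} = 24 \sqrt{-4 - -8} = 24 \sqrt{-4 + 8} = 24 \sqrt{4} = 24 \cdot 2 = 48$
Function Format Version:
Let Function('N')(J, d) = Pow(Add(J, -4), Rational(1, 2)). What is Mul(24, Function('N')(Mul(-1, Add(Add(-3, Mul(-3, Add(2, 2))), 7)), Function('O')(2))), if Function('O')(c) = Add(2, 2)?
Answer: 48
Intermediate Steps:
Function('O')(c) = 4
Function('N')(J, d) = Pow(Add(-4, J), Rational(1, 2))
Mul(24, Function('N')(Mul(-1, Add(Add(-3, Mul(-3, Add(2, 2))), 7)), Function('O')(2))) = Mul(24, Pow(Add(-4, Mul(-1, Add(Add(-3, Mul(-3, Add(2, 2))), 7))), Rational(1, 2))) = Mul(24, Pow(Add(-4, Mul(-1, Add(Add(-3, Mul(-3, 4)), 7))), Rational(1, 2))) = Mul(24, Pow(Add(-4, Mul(-1, Add(Add(-3, -12), 7))), Rational(1, 2))) = Mul(24, Pow(Add(-4, Mul(-1, Add(-15, 7))), Rational(1, 2))) = Mul(24, Pow(Add(-4, Mul(-1, -8)), Rational(1, 2))) = Mul(24, Pow(Add(-4, 8), Rational(1, 2))) = Mul(24, Pow(4, Rational(1, 2))) = Mul(24, 2) = 48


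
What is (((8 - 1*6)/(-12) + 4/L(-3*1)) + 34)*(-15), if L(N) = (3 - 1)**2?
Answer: -1045/2 ≈ -522.50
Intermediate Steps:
L(N) = 4 (L(N) = 2**2 = 4)
(((8 - 1*6)/(-12) + 4/L(-3*1)) + 34)*(-15) = (((8 - 1*6)/(-12) + 4/4) + 34)*(-15) = (((8 - 6)*(-1/12) + 4*(1/4)) + 34)*(-15) = ((2*(-1/12) + 1) + 34)*(-15) = ((-1/6 + 1) + 34)*(-15) = (5/6 + 34)*(-15) = (209/6)*(-15) = -1045/2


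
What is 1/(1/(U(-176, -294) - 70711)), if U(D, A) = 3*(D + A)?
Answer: -72121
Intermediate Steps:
U(D, A) = 3*A + 3*D (U(D, A) = 3*(A + D) = 3*A + 3*D)
1/(1/(U(-176, -294) - 70711)) = 1/(1/((3*(-294) + 3*(-176)) - 70711)) = 1/(1/((-882 - 528) - 70711)) = 1/(1/(-1410 - 70711)) = 1/(1/(-72121)) = 1/(-1/72121) = -72121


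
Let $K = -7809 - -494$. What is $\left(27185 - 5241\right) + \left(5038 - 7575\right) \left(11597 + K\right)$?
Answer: $-10841490$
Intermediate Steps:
$K = -7315$ ($K = -7809 + 494 = -7315$)
$\left(27185 - 5241\right) + \left(5038 - 7575\right) \left(11597 + K\right) = \left(27185 - 5241\right) + \left(5038 - 7575\right) \left(11597 - 7315\right) = 21944 - 10863434 = -10841490$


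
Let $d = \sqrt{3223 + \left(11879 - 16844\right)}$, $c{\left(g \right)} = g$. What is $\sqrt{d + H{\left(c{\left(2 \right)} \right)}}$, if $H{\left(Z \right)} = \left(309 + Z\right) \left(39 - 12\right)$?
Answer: $\sqrt{8397 + i \sqrt{1742}} \approx 91.635 + 0.2277 i$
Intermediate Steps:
$H{\left(Z \right)} = 8343 + 27 Z$ ($H{\left(Z \right)} = \left(309 + Z\right) 27 = 8343 + 27 Z$)
$d = i \sqrt{1742}$ ($d = \sqrt{3223 + \left(11879 - 16844\right)} = \sqrt{3223 - 4965} = \sqrt{-1742} = i \sqrt{1742} \approx 41.737 i$)
$\sqrt{d + H{\left(c{\left(2 \right)} \right)}} = \sqrt{i \sqrt{1742} + \left(8343 + 27 \cdot 2\right)} = \sqrt{i \sqrt{1742} + \left(8343 + 54\right)} = \sqrt{i \sqrt{1742} + 8397} = \sqrt{8397 + i \sqrt{1742}}$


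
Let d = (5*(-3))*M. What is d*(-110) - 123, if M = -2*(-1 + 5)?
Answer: -13323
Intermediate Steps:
M = -8 (M = -2*4 = -8)
d = 120 (d = (5*(-3))*(-8) = -15*(-8) = 120)
d*(-110) - 123 = 120*(-110) - 123 = -13200 - 123 = -13323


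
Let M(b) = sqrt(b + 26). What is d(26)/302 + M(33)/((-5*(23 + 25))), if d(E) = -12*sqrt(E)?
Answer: -6*sqrt(26)/151 - sqrt(59)/240 ≈ -0.23461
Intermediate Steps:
M(b) = sqrt(26 + b)
d(26)/302 + M(33)/((-5*(23 + 25))) = -12*sqrt(26)/302 + sqrt(26 + 33)/((-5*(23 + 25))) = -12*sqrt(26)*(1/302) + sqrt(59)/((-5*48)) = -6*sqrt(26)/151 + sqrt(59)/(-240) = -6*sqrt(26)/151 + sqrt(59)*(-1/240) = -6*sqrt(26)/151 - sqrt(59)/240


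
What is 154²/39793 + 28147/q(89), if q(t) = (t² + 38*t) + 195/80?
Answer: 3172967604/1028290913 ≈ 3.0857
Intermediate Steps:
q(t) = 39/16 + t² + 38*t (q(t) = (t² + 38*t) + 195*(1/80) = (t² + 38*t) + 39/16 = 39/16 + t² + 38*t)
154²/39793 + 28147/q(89) = 154²/39793 + 28147/(39/16 + 89² + 38*89) = 23716*(1/39793) + 28147/(39/16 + 7921 + 3382) = 23716/39793 + 28147/(180887/16) = 23716/39793 + 28147*(16/180887) = 23716/39793 + 64336/25841 = 3172967604/1028290913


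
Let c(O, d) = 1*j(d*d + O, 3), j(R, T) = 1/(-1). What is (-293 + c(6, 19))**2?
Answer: 86436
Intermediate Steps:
j(R, T) = -1
c(O, d) = -1 (c(O, d) = 1*(-1) = -1)
(-293 + c(6, 19))**2 = (-293 - 1)**2 = (-294)**2 = 86436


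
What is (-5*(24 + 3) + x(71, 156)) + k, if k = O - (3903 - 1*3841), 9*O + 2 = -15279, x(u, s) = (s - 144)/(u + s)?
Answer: -3871150/2043 ≈ -1894.8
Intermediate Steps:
x(u, s) = (-144 + s)/(s + u)
O = -15281/9 (O = -2/9 + (1/9)*(-15279) = -2/9 - 5093/3 = -15281/9 ≈ -1697.9)
k = -15839/9 (k = -15281/9 - (3903 - 1*3841) = -15281/9 - (3903 - 3841) = -15281/9 - 1*62 = -15281/9 - 62 = -15839/9 ≈ -1759.9)
(-5*(24 + 3) + x(71, 156)) + k = (-5*(24 + 3) + (-144 + 156)/(156 + 71)) - 15839/9 = (-5*27 + 12/227) - 15839/9 = (-135 + (1/227)*12) - 15839/9 = (-135 + 12/227) - 15839/9 = -30633/227 - 15839/9 = -3871150/2043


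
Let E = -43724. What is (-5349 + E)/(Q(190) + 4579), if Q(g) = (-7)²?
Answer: -49073/4628 ≈ -10.604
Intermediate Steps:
Q(g) = 49
(-5349 + E)/(Q(190) + 4579) = (-5349 - 43724)/(49 + 4579) = -49073/4628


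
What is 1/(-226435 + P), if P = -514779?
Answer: -1/741214 ≈ -1.3491e-6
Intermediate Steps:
1/(-226435 + P) = 1/(-226435 - 514779) = 1/(-741214) = -1/741214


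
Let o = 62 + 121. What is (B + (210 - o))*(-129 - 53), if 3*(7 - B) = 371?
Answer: 48958/3 ≈ 16319.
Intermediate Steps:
B = -350/3 (B = 7 - 1/3*371 = 7 - 371/3 = -350/3 ≈ -116.67)
o = 183
(B + (210 - o))*(-129 - 53) = (-350/3 + (210 - 1*183))*(-129 - 53) = (-350/3 + (210 - 183))*(-182) = (-350/3 + 27)*(-182) = -269/3*(-182) = 48958/3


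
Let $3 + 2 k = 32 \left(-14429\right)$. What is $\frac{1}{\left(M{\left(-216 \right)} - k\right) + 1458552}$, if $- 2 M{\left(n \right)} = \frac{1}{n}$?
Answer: $\frac{432}{729828361} \approx 5.9192 \cdot 10^{-7}$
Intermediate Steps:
$M{\left(n \right)} = - \frac{1}{2 n}$
$k = - \frac{461731}{2}$ ($k = - \frac{3}{2} + \frac{32 \left(-14429\right)}{2} = - \frac{3}{2} + \frac{1}{2} \left(-461728\right) = - \frac{3}{2} - 230864 = - \frac{461731}{2} \approx -2.3087 \cdot 10^{5}$)
$\frac{1}{\left(M{\left(-216 \right)} - k\right) + 1458552} = \frac{1}{\left(- \frac{1}{2 \left(-216\right)} - - \frac{461731}{2}\right) + 1458552} = \frac{1}{\left(\left(- \frac{1}{2}\right) \left(- \frac{1}{216}\right) + \frac{461731}{2}\right) + 1458552} = \frac{1}{\left(\frac{1}{432} + \frac{461731}{2}\right) + 1458552} = \frac{1}{\frac{99733897}{432} + 1458552} = \frac{1}{\frac{729828361}{432}} = \frac{432}{729828361}$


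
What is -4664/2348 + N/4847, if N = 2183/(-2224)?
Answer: -339741737/171018928 ≈ -1.9866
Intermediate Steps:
N = -2183/2224 (N = 2183*(-1/2224) = -2183/2224 ≈ -0.98156)
-4664/2348 + N/4847 = -4664/2348 - 2183/2224/4847 = -4664*1/2348 - 2183/2224*1/4847 = -1166/587 - 59/291344 = -339741737/171018928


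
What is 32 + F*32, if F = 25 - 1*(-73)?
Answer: 3168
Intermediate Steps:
F = 98 (F = 25 + 73 = 98)
32 + F*32 = 32 + 98*32 = 32 + 3136 = 3168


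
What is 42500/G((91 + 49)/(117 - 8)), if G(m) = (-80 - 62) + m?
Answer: -2316250/7669 ≈ -302.03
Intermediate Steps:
G(m) = -142 + m
42500/G((91 + 49)/(117 - 8)) = 42500/(-142 + (91 + 49)/(117 - 8)) = 42500/(-142 + 140/109) = 42500/(-15338/109) = 42500*(-109/15338) = -2316250/7669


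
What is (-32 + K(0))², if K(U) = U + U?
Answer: 1024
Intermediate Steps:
K(U) = 2*U
(-32 + K(0))² = (-32 + 2*0)² = (-32 + 0)² = (-32)² = 1024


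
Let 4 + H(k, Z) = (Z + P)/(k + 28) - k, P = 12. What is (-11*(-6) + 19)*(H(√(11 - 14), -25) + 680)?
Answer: 45190080/787 - 65790*I*√3/787 ≈ 57421.0 - 144.79*I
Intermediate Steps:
H(k, Z) = -4 - k + (12 + Z)/(28 + k) (H(k, Z) = -4 + ((Z + 12)/(k + 28) - k) = -4 + ((12 + Z)/(28 + k) - k) = -4 + (-k + (12 + Z)/(28 + k)) = -4 - k + (12 + Z)/(28 + k))
(-11*(-6) + 19)*(H(√(11 - 14), -25) + 680) = (-11*(-6) + 19)*((-100 - 25 - (√(11 - 14))² - 32*√(11 - 14))/(28 + √(11 - 14)) + 680) = (66 + 19)*((-100 - 25 - (√(-3))² - 32*I*√3)/(28 + √(-3)) + 680) = 85*((-100 - 25 - (I*√3)² - 32*I*√3)/(28 + I*√3) + 680) = 85*((-100 - 25 - 1*(-3) - 32*I*√3)/(28 + I*√3) + 680) = 85*((-100 - 25 + 3 - 32*I*√3)/(28 + I*√3) + 680) = 85*((-122 - 32*I*√3)/(28 + I*√3) + 680) = 85*(680 + (-122 - 32*I*√3)/(28 + I*√3)) = 57800 + 85*(-122 - 32*I*√3)/(28 + I*√3)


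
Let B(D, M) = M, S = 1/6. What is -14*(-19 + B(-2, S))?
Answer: 791/3 ≈ 263.67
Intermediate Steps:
S = ⅙ ≈ 0.16667
-14*(-19 + B(-2, S)) = -14*(-19 + ⅙) = -14*(-113/6) = 791/3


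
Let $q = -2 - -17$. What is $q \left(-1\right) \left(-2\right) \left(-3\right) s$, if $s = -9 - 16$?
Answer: $2250$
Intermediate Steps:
$q = 15$ ($q = -2 + 17 = 15$)
$s = -25$
$q \left(-1\right) \left(-2\right) \left(-3\right) s = 15 \left(-1\right) \left(-2\right) \left(-3\right) \left(-25\right) = 15 \cdot 2 \left(-3\right) \left(-25\right) = 15 \left(-6\right) \left(-25\right) = \left(-90\right) \left(-25\right) = 2250$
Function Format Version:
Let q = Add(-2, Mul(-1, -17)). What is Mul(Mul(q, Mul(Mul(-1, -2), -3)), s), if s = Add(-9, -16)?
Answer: 2250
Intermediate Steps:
q = 15 (q = Add(-2, 17) = 15)
s = -25
Mul(Mul(q, Mul(Mul(-1, -2), -3)), s) = Mul(Mul(15, Mul(Mul(-1, -2), -3)), -25) = Mul(Mul(15, Mul(2, -3)), -25) = Mul(Mul(15, -6), -25) = Mul(-90, -25) = 2250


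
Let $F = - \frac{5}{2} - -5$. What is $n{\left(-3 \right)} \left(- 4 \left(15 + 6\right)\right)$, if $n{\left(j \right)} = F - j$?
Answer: $-462$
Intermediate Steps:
$F = \frac{5}{2}$ ($F = \left(-5\right) \frac{1}{2} + 5 = - \frac{5}{2} + 5 = \frac{5}{2} \approx 2.5$)
$n{\left(j \right)} = \frac{5}{2} - j$
$n{\left(-3 \right)} \left(- 4 \left(15 + 6\right)\right) = \left(\frac{5}{2} - -3\right) \left(- 4 \left(15 + 6\right)\right) = \left(\frac{5}{2} + 3\right) \left(\left(-4\right) 21\right) = \frac{11}{2} \left(-84\right) = -462$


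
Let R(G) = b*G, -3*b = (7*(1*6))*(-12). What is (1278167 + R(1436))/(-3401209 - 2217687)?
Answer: -1519415/5618896 ≈ -0.27041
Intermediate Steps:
b = 168 (b = -7*(1*6)*(-12)/3 = -7*6*(-12)/3 = -14*(-12) = -1/3*(-504) = 168)
R(G) = 168*G
(1278167 + R(1436))/(-3401209 - 2217687) = (1278167 + 168*1436)/(-3401209 - 2217687) = (1278167 + 241248)/(-5618896) = 1519415*(-1/5618896) = -1519415/5618896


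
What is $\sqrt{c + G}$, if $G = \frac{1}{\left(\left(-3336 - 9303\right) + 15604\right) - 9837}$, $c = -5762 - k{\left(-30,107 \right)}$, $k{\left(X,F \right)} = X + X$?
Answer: $\frac{i \sqrt{67318361110}}{3436} \approx 75.512 i$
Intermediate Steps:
$k{\left(X,F \right)} = 2 X$
$c = -5702$ ($c = -5762 - 2 \left(-30\right) = -5762 - -60 = -5762 + 60 = -5702$)
$G = - \frac{1}{6872}$ ($G = \frac{1}{\left(-12639 + 15604\right) - 9837} = \frac{1}{2965 - 9837} = \frac{1}{-6872} = - \frac{1}{6872} \approx -0.00014552$)
$\sqrt{c + G} = \sqrt{-5702 - \frac{1}{6872}} = \sqrt{- \frac{39184145}{6872}} = \frac{i \sqrt{67318361110}}{3436}$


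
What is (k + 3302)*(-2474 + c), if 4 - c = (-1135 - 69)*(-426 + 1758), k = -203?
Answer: 4962298542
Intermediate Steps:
c = 1603732 (c = 4 - (-1135 - 69)*(-426 + 1758) = 4 - (-1204)*1332 = 4 - 1*(-1603728) = 4 + 1603728 = 1603732)
(k + 3302)*(-2474 + c) = (-203 + 3302)*(-2474 + 1603732) = 3099*1601258 = 4962298542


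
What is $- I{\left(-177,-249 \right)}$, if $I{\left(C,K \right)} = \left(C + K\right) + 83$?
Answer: $343$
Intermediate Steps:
$I{\left(C,K \right)} = 83 + C + K$
$- I{\left(-177,-249 \right)} = - (83 - 177 - 249) = \left(-1\right) \left(-343\right) = 343$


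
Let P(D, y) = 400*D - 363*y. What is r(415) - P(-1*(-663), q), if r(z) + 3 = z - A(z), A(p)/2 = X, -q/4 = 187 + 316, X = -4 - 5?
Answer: -995126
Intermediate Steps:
X = -9
q = -2012 (q = -4*(187 + 316) = -4*503 = -2012)
A(p) = -18 (A(p) = 2*(-9) = -18)
P(D, y) = -363*y + 400*D
r(z) = 15 + z (r(z) = -3 + (z - 1*(-18)) = -3 + (z + 18) = -3 + (18 + z) = 15 + z)
r(415) - P(-1*(-663), q) = (15 + 415) - (-363*(-2012) + 400*(-1*(-663))) = 430 - (730356 + 400*663) = 430 - (730356 + 265200) = 430 - 1*995556 = 430 - 995556 = -995126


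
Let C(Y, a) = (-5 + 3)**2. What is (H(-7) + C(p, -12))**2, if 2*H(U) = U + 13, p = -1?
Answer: 49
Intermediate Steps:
H(U) = 13/2 + U/2 (H(U) = (U + 13)/2 = (13 + U)/2 = 13/2 + U/2)
C(Y, a) = 4 (C(Y, a) = (-2)**2 = 4)
(H(-7) + C(p, -12))**2 = ((13/2 + (1/2)*(-7)) + 4)**2 = ((13/2 - 7/2) + 4)**2 = (3 + 4)**2 = 7**2 = 49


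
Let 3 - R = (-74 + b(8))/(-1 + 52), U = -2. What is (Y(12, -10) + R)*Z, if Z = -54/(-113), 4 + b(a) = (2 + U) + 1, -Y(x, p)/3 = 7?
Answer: -15138/1921 ≈ -7.8803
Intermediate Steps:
Y(x, p) = -21 (Y(x, p) = -3*7 = -21)
b(a) = -3 (b(a) = -4 + ((2 - 2) + 1) = -4 + (0 + 1) = -4 + 1 = -3)
Z = 54/113 (Z = -54*(-1/113) = 54/113 ≈ 0.47788)
R = 230/51 (R = 3 - (-74 - 3)/(-1 + 52) = 3 - (-77)/51 = 3 - 1*(-77/51) = 3 + 77/51 = 230/51 ≈ 4.5098)
(Y(12, -10) + R)*Z = (-21 + 230/51)*(54/113) = -841/51*54/113 = -15138/1921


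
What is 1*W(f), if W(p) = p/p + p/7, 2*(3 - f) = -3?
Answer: 23/14 ≈ 1.6429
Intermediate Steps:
f = 9/2 (f = 3 - ½*(-3) = 3 + 3/2 = 9/2 ≈ 4.5000)
W(p) = 1 + p/7 (W(p) = 1 + p*(⅐) = 1 + p/7)
1*W(f) = 1*(1 + (⅐)*(9/2)) = 1*(1 + 9/14) = 1*(23/14) = 23/14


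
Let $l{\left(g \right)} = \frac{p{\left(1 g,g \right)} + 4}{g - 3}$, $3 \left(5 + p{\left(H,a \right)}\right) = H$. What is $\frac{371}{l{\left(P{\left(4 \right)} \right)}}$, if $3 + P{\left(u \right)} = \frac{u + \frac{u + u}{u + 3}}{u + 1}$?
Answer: $1113$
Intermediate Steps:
$p{\left(H,a \right)} = -5 + \frac{H}{3}$
$P{\left(u \right)} = -3 + \frac{u + \frac{2 u}{3 + u}}{1 + u}$ ($P{\left(u \right)} = -3 + \frac{u + \frac{u + u}{u + 3}}{u + 1} = -3 + \frac{u + \frac{2 u}{3 + u}}{1 + u}$)
$l{\left(g \right)} = \frac{-1 + \frac{g}{3}}{-3 + g}$ ($l{\left(g \right)} = \frac{\left(-5 + \frac{1 g}{3}\right) + 4}{g - 3} = \frac{\left(-5 + \frac{g}{3}\right) + 4}{-3 + g} = \frac{-1 + \frac{g}{3}}{-3 + g}$)
$\frac{371}{l{\left(P{\left(4 \right)} \right)}} = 371 \frac{1}{\frac{1}{3}} = 371 \cdot 3 = 1113$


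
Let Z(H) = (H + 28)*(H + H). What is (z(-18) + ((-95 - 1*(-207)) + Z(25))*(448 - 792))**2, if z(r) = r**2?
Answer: 902127638416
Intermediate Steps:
Z(H) = 2*H*(28 + H) (Z(H) = (28 + H)*(2*H) = 2*H*(28 + H))
(z(-18) + ((-95 - 1*(-207)) + Z(25))*(448 - 792))**2 = ((-18)**2 + ((-95 - 1*(-207)) + 2*25*(28 + 25))*(448 - 792))**2 = (324 + ((-95 + 207) + 2*25*53)*(-344))**2 = (324 + (112 + 2650)*(-344))**2 = (324 + 2762*(-344))**2 = (324 - 950128)**2 = (-949804)**2 = 902127638416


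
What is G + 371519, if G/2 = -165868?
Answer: 39783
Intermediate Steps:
G = -331736 (G = 2*(-165868) = -331736)
G + 371519 = -331736 + 371519 = 39783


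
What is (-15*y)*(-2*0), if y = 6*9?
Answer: 0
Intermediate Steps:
y = 54
(-15*y)*(-2*0) = (-15*54)*(-2*0) = -810*0 = 0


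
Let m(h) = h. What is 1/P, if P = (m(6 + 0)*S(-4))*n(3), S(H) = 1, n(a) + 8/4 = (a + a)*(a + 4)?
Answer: 1/240 ≈ 0.0041667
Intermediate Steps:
n(a) = -2 + 2*a*(4 + a) (n(a) = -2 + (a + a)*(a + 4) = -2 + (2*a)*(4 + a) = -2 + 2*a*(4 + a))
P = 240 (P = ((6 + 0)*1)*(-2 + 2*3² + 8*3) = (6*1)*(-2 + 2*9 + 24) = 6*(-2 + 18 + 24) = 6*40 = 240)
1/P = 1/240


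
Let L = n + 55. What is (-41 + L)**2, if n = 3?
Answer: 289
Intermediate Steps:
L = 58 (L = 3 + 55 = 58)
(-41 + L)**2 = (-41 + 58)**2 = 17**2 = 289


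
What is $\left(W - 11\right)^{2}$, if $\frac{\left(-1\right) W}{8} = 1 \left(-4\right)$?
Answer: $441$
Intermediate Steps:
$W = 32$ ($W = - 8 \cdot 1 \left(-4\right) = \left(-8\right) \left(-4\right) = 32$)
$\left(W - 11\right)^{2} = \left(32 - 11\right)^{2} = 21^{2} = 441$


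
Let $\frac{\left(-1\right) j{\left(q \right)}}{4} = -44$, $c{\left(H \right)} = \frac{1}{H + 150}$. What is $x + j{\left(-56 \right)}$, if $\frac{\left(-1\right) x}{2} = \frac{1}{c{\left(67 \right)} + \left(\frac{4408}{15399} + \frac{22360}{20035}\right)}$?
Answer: $\frac{113404366646}{649589749} \approx 174.58$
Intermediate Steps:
$c{\left(H \right)} = \frac{1}{150 + H}$
$j{\left(q \right)} = 176$ ($j{\left(q \right)} = \left(-4\right) \left(-44\right) = 176$)
$x = - \frac{923429178}{649589749}$ ($x = - \frac{2}{\frac{1}{150 + 67} + \left(\frac{4408}{15399} + \frac{22360}{20035}\right)} = - \frac{2}{\frac{1}{217} + \left(4408 \cdot \frac{1}{15399} + 22360 \cdot \frac{1}{20035}\right)} = - \frac{2}{\frac{1}{217} + \left(\frac{152}{531} + \frac{4472}{4007}\right)} = - \frac{2}{\frac{1}{217} + \frac{2983696}{2127717}} = - \frac{2}{\frac{649589749}{461714589}} = \left(-2\right) \frac{461714589}{649589749} = - \frac{923429178}{649589749} \approx -1.4216$)
$x + j{\left(-56 \right)} = - \frac{923429178}{649589749} + 176 = \frac{113404366646}{649589749}$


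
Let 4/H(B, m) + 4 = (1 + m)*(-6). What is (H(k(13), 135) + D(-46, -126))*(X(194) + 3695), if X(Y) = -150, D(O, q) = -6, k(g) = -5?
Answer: -872779/41 ≈ -21287.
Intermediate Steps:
H(B, m) = 4/(-10 - 6*m) (H(B, m) = 4/(-4 + (1 + m)*(-6)) = 4/(-4 + (-6 - 6*m)) = 4/(-10 - 6*m))
(H(k(13), 135) + D(-46, -126))*(X(194) + 3695) = (-2/(5 + 3*135) - 6)*(-150 + 3695) = (-2/(5 + 405) - 6)*3545 = (-2/410 - 6)*3545 = (-2*1/410 - 6)*3545 = (-1/205 - 6)*3545 = -1231/205*3545 = -872779/41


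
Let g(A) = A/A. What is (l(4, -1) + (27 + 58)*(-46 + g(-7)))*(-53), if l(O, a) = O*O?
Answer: 201877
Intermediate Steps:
g(A) = 1
l(O, a) = O**2
(l(4, -1) + (27 + 58)*(-46 + g(-7)))*(-53) = (4**2 + (27 + 58)*(-46 + 1))*(-53) = (16 + 85*(-45))*(-53) = (16 - 3825)*(-53) = -3809*(-53) = 201877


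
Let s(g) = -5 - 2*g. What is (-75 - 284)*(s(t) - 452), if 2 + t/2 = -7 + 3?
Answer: 155447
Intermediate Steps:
t = -12 (t = -4 + 2*(-7 + 3) = -4 + 2*(-4) = -4 - 8 = -12)
(-75 - 284)*(s(t) - 452) = (-75 - 284)*((-5 - 2*(-12)) - 452) = -359*((-5 + 24) - 452) = -359*(19 - 452) = -359*(-433) = 155447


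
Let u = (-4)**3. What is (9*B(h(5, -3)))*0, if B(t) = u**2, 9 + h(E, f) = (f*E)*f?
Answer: 0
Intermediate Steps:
h(E, f) = -9 + E*f**2 (h(E, f) = -9 + (f*E)*f = -9 + (E*f)*f = -9 + E*f**2)
u = -64
B(t) = 4096 (B(t) = (-64)**2 = 4096)
(9*B(h(5, -3)))*0 = (9*4096)*0 = 36864*0 = 0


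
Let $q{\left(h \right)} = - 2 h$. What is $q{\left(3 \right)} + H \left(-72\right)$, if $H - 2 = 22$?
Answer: $-1734$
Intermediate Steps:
$H = 24$ ($H = 2 + 22 = 24$)
$q{\left(3 \right)} + H \left(-72\right) = \left(-2\right) 3 + 24 \left(-72\right) = -6 - 1728 = -1734$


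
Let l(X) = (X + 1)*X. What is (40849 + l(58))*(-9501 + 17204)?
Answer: 341019513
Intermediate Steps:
l(X) = X*(1 + X) (l(X) = (1 + X)*X = X*(1 + X))
(40849 + l(58))*(-9501 + 17204) = (40849 + 58*(1 + 58))*(-9501 + 17204) = (40849 + 58*59)*7703 = (40849 + 3422)*7703 = 44271*7703 = 341019513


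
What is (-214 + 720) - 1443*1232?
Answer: -1777270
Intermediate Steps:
(-214 + 720) - 1443*1232 = 506 - 1777776 = -1777270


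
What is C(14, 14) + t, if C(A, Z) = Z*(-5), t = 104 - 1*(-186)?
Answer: 220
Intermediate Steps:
t = 290 (t = 104 + 186 = 290)
C(A, Z) = -5*Z
C(14, 14) + t = -5*14 + 290 = -70 + 290 = 220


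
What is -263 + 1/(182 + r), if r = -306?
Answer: -32613/124 ≈ -263.01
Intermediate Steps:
-263 + 1/(182 + r) = -263 + 1/(182 - 306) = -263 + 1/(-124) = -263 - 1/124 = -32613/124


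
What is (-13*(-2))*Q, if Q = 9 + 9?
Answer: 468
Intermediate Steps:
Q = 18
(-13*(-2))*Q = -13*(-2)*18 = 26*18 = 468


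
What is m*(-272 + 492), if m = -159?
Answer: -34980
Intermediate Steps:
m*(-272 + 492) = -159*(-272 + 492) = -159*220 = -34980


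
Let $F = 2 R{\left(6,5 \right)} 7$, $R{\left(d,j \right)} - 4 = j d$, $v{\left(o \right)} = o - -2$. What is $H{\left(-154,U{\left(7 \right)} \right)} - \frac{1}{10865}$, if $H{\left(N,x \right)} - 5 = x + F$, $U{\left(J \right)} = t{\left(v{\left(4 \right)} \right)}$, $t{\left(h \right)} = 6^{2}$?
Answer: $\frac{5617204}{10865} \approx 517.0$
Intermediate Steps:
$v{\left(o \right)} = 2 + o$ ($v{\left(o \right)} = o + 2 = 2 + o$)
$R{\left(d,j \right)} = 4 + d j$ ($R{\left(d,j \right)} = 4 + j d = 4 + d j$)
$t{\left(h \right)} = 36$
$F = 476$ ($F = 2 \left(4 + 6 \cdot 5\right) 7 = 2 \left(4 + 30\right) 7 = 2 \cdot 34 \cdot 7 = 68 \cdot 7 = 476$)
$U{\left(J \right)} = 36$
$H{\left(N,x \right)} = 481 + x$ ($H{\left(N,x \right)} = 5 + \left(x + 476\right) = 5 + \left(476 + x\right) = 481 + x$)
$H{\left(-154,U{\left(7 \right)} \right)} - \frac{1}{10865} = \left(481 + 36\right) - \frac{1}{10865} = 517 - \frac{1}{10865} = \frac{5617204}{10865}$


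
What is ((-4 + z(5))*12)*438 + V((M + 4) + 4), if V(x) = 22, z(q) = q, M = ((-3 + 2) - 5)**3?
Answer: 5278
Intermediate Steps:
M = -216 (M = (-1 - 5)**3 = (-6)**3 = -216)
((-4 + z(5))*12)*438 + V((M + 4) + 4) = ((-4 + 5)*12)*438 + 22 = (1*12)*438 + 22 = 12*438 + 22 = 5256 + 22 = 5278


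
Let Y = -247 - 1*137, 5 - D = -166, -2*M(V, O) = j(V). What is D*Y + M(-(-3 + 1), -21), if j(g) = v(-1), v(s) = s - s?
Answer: -65664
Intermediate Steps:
v(s) = 0
j(g) = 0
M(V, O) = 0 (M(V, O) = -½*0 = 0)
D = 171 (D = 5 - 1*(-166) = 5 + 166 = 171)
Y = -384 (Y = -247 - 137 = -384)
D*Y + M(-(-3 + 1), -21) = 171*(-384) + 0 = -65664 + 0 = -65664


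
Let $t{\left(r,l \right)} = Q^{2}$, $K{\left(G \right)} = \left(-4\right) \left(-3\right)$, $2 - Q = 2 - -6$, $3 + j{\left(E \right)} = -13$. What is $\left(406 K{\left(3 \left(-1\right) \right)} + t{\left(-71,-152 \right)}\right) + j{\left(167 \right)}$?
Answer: $4892$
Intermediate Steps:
$j{\left(E \right)} = -16$ ($j{\left(E \right)} = -3 - 13 = -16$)
$Q = -6$ ($Q = 2 - \left(2 - -6\right) = 2 - \left(2 + 6\right) = 2 - 8 = -6$)
$K{\left(G \right)} = 12$
$t{\left(r,l \right)} = 36$ ($t{\left(r,l \right)} = \left(-6\right)^{2} = 36$)
$\left(406 K{\left(3 \left(-1\right) \right)} + t{\left(-71,-152 \right)}\right) + j{\left(167 \right)} = \left(406 \cdot 12 + 36\right) - 16 = \left(4872 + 36\right) - 16 = 4908 - 16 = 4892$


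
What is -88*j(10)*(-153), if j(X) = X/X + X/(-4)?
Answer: -20196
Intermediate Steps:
j(X) = 1 - X/4 (j(X) = 1 + X*(-1/4) = 1 - X/4)
-88*j(10)*(-153) = -88*(1 - 1/4*10)*(-153) = -88*(1 - 5/2)*(-153) = -88*(-3/2)*(-153) = 132*(-153) = -20196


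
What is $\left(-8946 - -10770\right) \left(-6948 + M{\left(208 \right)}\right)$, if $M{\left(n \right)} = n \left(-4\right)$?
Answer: $-14190720$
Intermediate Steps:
$M{\left(n \right)} = - 4 n$
$\left(-8946 - -10770\right) \left(-6948 + M{\left(208 \right)}\right) = \left(-8946 - -10770\right) \left(-6948 - 832\right) = \left(-8946 + 10770\right) \left(-6948 - 832\right) = 1824 \left(-7780\right) = -14190720$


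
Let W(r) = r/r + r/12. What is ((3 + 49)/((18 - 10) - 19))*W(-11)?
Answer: -13/33 ≈ -0.39394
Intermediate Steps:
W(r) = 1 + r/12 (W(r) = 1 + r*(1/12) = 1 + r/12)
((3 + 49)/((18 - 10) - 19))*W(-11) = ((3 + 49)/((18 - 10) - 19))*(1 + (1/12)*(-11)) = (52/(8 - 19))*(1 - 11/12) = (52/(-11))*(1/12) = (52*(-1/11))*(1/12) = -52/11*1/12 = -13/33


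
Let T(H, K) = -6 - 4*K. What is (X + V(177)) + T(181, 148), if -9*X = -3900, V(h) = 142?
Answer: -68/3 ≈ -22.667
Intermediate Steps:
X = 1300/3 (X = -⅑*(-3900) = 1300/3 ≈ 433.33)
(X + V(177)) + T(181, 148) = (1300/3 + 142) + (-6 - 4*148) = 1726/3 + (-6 - 592) = 1726/3 - 598 = -68/3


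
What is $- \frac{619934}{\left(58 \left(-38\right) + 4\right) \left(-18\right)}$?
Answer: $- \frac{309967}{19800} \approx -15.655$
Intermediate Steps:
$- \frac{619934}{\left(58 \left(-38\right) + 4\right) \left(-18\right)} = - \frac{619934}{\left(-2204 + 4\right) \left(-18\right)} = - \frac{619934}{\left(-2200\right) \left(-18\right)} = - \frac{619934}{39600} = \left(-619934\right) \frac{1}{39600} = - \frac{309967}{19800}$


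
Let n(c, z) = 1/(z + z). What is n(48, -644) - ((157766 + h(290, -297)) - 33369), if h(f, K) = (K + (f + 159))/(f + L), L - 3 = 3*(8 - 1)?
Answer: -25155161797/202216 ≈ -1.2440e+5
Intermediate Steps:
n(c, z) = 1/(2*z)
L = 24 (L = 3 + 3*(8 - 1) = 3 + 3*7 = 3 + 21 = 24)
h(f, K) = (159 + K + f)/(24 + f) (h(f, K) = (K + (f + 159))/(f + 24) = (K + (159 + f))/(24 + f) = (159 + K + f)/(24 + f))
n(48, -644) - ((157766 + h(290, -297)) - 33369) = (½)/(-644) - ((157766 + (159 - 297 + 290)/(24 + 290)) - 33369) = (½)*(-1/644) - ((157766 + 152/314) - 33369) = -1/1288 - ((157766 + (1/314)*152) - 33369) = -1/1288 - ((157766 + 76/157) - 33369) = -1/1288 - (24769338/157 - 33369) = -1/1288 - 1*19530405/157 = -1/1288 - 19530405/157 = -25155161797/202216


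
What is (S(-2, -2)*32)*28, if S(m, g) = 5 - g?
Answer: 6272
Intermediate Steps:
(S(-2, -2)*32)*28 = ((5 - 1*(-2))*32)*28 = ((5 + 2)*32)*28 = (7*32)*28 = 224*28 = 6272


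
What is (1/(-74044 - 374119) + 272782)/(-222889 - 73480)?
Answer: -122250799465/132821620147 ≈ -0.92041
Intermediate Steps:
(1/(-74044 - 374119) + 272782)/(-222889 - 73480) = (1/(-448163) + 272782)/(-296369) = (-1/448163 + 272782)*(-1/296369) = (122250799465/448163)*(-1/296369) = -122250799465/132821620147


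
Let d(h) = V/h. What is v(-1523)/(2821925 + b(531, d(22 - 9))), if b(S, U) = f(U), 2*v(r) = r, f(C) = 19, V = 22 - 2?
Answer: -1523/5643888 ≈ -0.00026985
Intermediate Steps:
V = 20
v(r) = r/2
d(h) = 20/h
b(S, U) = 19
v(-1523)/(2821925 + b(531, d(22 - 9))) = ((½)*(-1523))/(2821925 + 19) = -1523/2/2821944 = -1523/2*1/2821944 = -1523/5643888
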